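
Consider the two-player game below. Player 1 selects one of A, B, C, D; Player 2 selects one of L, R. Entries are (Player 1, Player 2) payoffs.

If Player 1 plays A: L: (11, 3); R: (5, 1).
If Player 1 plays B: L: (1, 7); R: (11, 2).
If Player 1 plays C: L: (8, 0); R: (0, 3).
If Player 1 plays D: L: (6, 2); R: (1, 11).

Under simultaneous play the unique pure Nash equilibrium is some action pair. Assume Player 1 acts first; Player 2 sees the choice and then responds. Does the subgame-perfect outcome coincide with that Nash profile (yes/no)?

yes

Backward induction with Player 1 moving first.
- A → Player 2 plays L (best of 3, 1); Player 1 gets 11.
- B → Player 2 plays L (best of 7, 2); Player 1 gets 1.
- C → Player 2 plays R (best of 0, 3); Player 1 gets 0.
- D → Player 2 plays R (best of 2, 11); Player 1 gets 1.
Player 1's induced payoffs are 11, 1, 0, 1, so Player 1 commits to A. Subgame-perfect outcome: (A, L) with payoffs (11, 3).
For the simultaneous game, intersect best replies.
Player 1's best replies: L→A; R→B.
Player 2's best replies: A→L; B→L; C→R; D→R.
The unique mutual best reply is (A, L), giving (11, 3).
Sequential outcome (A, L) coincides with the Nash profile (A, L).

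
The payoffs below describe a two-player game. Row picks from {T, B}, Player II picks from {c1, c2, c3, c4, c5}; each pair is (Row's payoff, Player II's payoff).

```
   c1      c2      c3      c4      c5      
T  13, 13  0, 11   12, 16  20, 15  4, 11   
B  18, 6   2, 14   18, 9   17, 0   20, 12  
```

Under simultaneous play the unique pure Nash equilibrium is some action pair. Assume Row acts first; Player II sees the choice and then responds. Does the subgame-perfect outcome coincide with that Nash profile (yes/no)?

Solve by backward induction (Row leads).
- T: BR = c3, leader payoff 12.
- B: BR = c2, leader payoff 2.
Row's induced payoffs are 12, 2, so Row commits to T. Subgame-perfect outcome: (T, c3) with payoffs (12, 16).
Under simultaneous play:
Row's best replies: c1→B; c2→B; c3→B; c4→T; c5→B.
Player II's best replies: T→c3; B→c2.
The unique mutual best reply is (B, c2), giving (2, 14).
Sequential outcome (T, c3) differs from the Nash profile (B, c2).

no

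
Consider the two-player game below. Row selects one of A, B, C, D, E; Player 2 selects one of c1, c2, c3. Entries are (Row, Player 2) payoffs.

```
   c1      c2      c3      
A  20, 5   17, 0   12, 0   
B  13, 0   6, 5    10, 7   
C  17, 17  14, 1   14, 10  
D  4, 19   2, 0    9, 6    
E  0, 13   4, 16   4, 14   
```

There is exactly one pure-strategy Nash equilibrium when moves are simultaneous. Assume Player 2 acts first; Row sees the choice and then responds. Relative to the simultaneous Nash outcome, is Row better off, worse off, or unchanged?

worse off

Row best-responds to each possible Player 2 move:
- c1 → Row plays A (best of 20, 13, 17, 4, 0); Player 2 gets 5.
- c2 → Row plays A (best of 17, 6, 14, 2, 4); Player 2 gets 0.
- c3 → Row plays C (best of 12, 10, 14, 9, 4); Player 2 gets 10.
Player 2's induced payoffs are 5, 0, 10, so Player 2 commits to c3. Subgame-perfect outcome: (C, c3) with payoffs (14, 10).
Now find the simultaneous Nash equilibrium.
Row's best replies: c1→A; c2→A; c3→C.
Player 2's best replies: A→c1; B→c3; C→c1; D→c1; E→c2.
Only (A, c1) has each player best-responding; Nash payoffs (20, 5).
Row earns 14 sequentially versus 20 at the Nash outcome: worse off.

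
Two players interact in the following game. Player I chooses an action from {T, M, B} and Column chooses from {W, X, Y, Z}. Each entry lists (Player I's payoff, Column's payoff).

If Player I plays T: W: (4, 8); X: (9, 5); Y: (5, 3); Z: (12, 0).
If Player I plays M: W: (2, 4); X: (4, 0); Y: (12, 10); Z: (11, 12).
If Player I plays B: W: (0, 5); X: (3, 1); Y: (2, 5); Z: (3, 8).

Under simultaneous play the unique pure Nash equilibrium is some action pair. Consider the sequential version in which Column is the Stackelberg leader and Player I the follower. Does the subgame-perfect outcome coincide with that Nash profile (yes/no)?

no

Solve by backward induction (Column leads).
- W → Player I plays T (best of 4, 2, 0); Column gets 8.
- X → Player I plays T (best of 9, 4, 3); Column gets 5.
- Y → Player I plays M (best of 5, 12, 2); Column gets 10.
- Z → Player I plays T (best of 12, 11, 3); Column gets 0.
Column's induced payoffs are 8, 5, 10, 0, so Column commits to Y. Subgame-perfect outcome: (M, Y) with payoffs (12, 10).
For the simultaneous game, intersect best replies.
Player I's best replies: W→T; X→T; Y→M; Z→T.
Column's best replies: T→W; M→Z; B→Z.
Only (T, W) has each player best-responding; Nash payoffs (4, 8).
Sequential outcome (M, Y) differs from the Nash profile (T, W).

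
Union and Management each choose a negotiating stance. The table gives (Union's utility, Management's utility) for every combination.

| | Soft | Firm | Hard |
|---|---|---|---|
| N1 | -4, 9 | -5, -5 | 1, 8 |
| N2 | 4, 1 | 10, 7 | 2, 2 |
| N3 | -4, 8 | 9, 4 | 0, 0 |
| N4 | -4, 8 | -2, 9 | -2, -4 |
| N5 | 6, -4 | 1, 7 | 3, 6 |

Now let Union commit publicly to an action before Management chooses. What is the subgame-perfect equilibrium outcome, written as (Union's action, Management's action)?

Solve by backward induction (Union leads).
- N1: BR = Soft, leader payoff -4.
- N2: BR = Firm, leader payoff 10.
- N3: BR = Soft, leader payoff -4.
- N4: BR = Firm, leader payoff -2.
- N5: BR = Firm, leader payoff 1.
Maximizing over -4, 10, -4, -2, 1, Union chooses N2. Subgame-perfect outcome: (N2, Firm) with payoffs (10, 7).

(N2, Firm)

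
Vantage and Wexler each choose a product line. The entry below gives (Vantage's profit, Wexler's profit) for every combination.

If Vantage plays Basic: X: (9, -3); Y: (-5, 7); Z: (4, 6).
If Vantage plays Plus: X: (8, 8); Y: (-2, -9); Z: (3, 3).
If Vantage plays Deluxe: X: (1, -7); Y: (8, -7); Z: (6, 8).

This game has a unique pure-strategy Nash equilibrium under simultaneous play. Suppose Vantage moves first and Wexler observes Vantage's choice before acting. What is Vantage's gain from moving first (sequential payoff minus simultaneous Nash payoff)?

Work backward from Wexler's decision.
- Basic: BR = Y, leader payoff -5.
- Plus: BR = X, leader payoff 8.
- Deluxe: BR = Z, leader payoff 6.
Vantage's induced payoffs are -5, 8, 6, so Vantage commits to Plus. Subgame-perfect outcome: (Plus, X) with payoffs (8, 8).
Now find the simultaneous Nash equilibrium.
Vantage's best replies: X→Basic; Y→Deluxe; Z→Deluxe.
Wexler's best replies: Basic→Y; Plus→X; Deluxe→Z.
The unique mutual best reply is (Deluxe, Z), giving (6, 8).
Vantage's commitment gain: 8 − 6 = 2.

2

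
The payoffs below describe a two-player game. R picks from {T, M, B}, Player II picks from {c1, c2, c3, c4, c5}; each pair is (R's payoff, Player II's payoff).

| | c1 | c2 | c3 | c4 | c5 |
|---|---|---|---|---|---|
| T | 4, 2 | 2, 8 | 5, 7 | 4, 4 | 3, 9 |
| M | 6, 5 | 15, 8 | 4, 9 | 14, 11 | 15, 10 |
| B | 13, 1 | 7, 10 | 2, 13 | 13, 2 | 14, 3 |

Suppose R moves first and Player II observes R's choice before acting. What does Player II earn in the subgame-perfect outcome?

11

Player II best-responds to each possible R move:
- T → Player II plays c5 (best of 2, 8, 7, 4, 9); R gets 3.
- M → Player II plays c4 (best of 5, 8, 9, 11, 10); R gets 14.
- B → Player II plays c3 (best of 1, 10, 13, 2, 3); R gets 2.
Among 3, 14, 2, the best is 14 at M. Subgame-perfect outcome: (M, c4) with payoffs (14, 11).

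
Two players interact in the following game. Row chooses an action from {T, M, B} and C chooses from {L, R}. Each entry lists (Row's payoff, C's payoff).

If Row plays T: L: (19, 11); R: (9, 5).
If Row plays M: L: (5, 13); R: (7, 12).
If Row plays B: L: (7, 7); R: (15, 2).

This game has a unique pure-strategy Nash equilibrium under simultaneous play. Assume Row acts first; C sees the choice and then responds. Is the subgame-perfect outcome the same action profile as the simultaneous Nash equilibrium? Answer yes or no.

Solve by backward induction (Row leads).
- T → C plays L (best of 11, 5); Row gets 19.
- M → C plays L (best of 13, 12); Row gets 5.
- B → C plays L (best of 7, 2); Row gets 7.
Row's induced payoffs are 19, 5, 7, so Row commits to T. Subgame-perfect outcome: (T, L) with payoffs (19, 11).
For the simultaneous game, intersect best replies.
Row's best replies: L→T; R→B.
C's best replies: T→L; M→L; B→L.
The unique mutual best reply is (T, L), giving (19, 11).
Sequential outcome (T, L) coincides with the Nash profile (T, L).

yes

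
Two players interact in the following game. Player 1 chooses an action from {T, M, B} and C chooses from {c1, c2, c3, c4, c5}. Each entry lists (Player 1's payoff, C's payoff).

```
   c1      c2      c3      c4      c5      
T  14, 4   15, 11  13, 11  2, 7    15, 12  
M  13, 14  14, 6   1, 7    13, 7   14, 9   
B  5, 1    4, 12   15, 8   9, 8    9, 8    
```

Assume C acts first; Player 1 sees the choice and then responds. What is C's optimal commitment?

c5

Backward induction with C moving first.
- c1 → Player 1 plays T (best of 14, 13, 5); C gets 4.
- c2 → Player 1 plays T (best of 15, 14, 4); C gets 11.
- c3 → Player 1 plays B (best of 13, 1, 15); C gets 8.
- c4 → Player 1 plays M (best of 2, 13, 9); C gets 7.
- c5 → Player 1 plays T (best of 15, 14, 9); C gets 12.
Maximizing over 4, 11, 8, 7, 12, C chooses c5. Subgame-perfect outcome: (T, c5) with payoffs (15, 12).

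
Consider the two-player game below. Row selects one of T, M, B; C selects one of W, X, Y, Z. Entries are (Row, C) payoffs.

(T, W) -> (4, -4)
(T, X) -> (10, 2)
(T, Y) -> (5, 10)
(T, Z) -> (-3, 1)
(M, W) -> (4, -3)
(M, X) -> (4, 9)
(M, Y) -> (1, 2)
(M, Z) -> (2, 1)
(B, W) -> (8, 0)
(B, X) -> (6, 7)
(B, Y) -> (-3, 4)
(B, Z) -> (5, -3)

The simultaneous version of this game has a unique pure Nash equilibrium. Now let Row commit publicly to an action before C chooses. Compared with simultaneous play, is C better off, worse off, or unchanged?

worse off

Solve by backward induction (Row leads).
- T → C plays Y (best of -4, 2, 10, 1); Row gets 5.
- M → C plays X (best of -3, 9, 2, 1); Row gets 4.
- B → C plays X (best of 0, 7, 4, -3); Row gets 6.
Maximizing over 5, 4, 6, Row chooses B. Subgame-perfect outcome: (B, X) with payoffs (6, 7).
Now find the simultaneous Nash equilibrium.
Row's best replies: W→B; X→T; Y→T; Z→B.
C's best replies: T→Y; M→X; B→X.
Only (T, Y) has each player best-responding; Nash payoffs (5, 10).
C earns 7 sequentially versus 10 at the Nash outcome: worse off.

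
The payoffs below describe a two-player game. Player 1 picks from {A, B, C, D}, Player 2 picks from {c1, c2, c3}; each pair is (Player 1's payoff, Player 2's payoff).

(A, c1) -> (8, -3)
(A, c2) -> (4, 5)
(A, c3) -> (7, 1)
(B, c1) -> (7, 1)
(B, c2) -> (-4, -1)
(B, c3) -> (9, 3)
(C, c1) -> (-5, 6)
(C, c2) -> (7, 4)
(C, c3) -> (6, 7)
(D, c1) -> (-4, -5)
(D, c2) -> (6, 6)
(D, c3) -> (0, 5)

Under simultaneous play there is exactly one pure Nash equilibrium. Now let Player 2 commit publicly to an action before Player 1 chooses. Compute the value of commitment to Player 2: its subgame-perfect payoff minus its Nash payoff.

Player 1 best-responds to each possible Player 2 move:
- c1: BR = A, leader payoff -3.
- c2: BR = C, leader payoff 4.
- c3: BR = B, leader payoff 3.
Maximizing over -3, 4, 3, Player 2 chooses c2. Subgame-perfect outcome: (C, c2) with payoffs (7, 4).
For the simultaneous game, intersect best replies.
Player 1's best replies: c1→A; c2→C; c3→B.
Player 2's best replies: A→c2; B→c3; C→c3; D→c2.
Only (B, c3) has each player best-responding; Nash payoffs (9, 3).
Player 2's commitment gain: 4 − 3 = 1.

1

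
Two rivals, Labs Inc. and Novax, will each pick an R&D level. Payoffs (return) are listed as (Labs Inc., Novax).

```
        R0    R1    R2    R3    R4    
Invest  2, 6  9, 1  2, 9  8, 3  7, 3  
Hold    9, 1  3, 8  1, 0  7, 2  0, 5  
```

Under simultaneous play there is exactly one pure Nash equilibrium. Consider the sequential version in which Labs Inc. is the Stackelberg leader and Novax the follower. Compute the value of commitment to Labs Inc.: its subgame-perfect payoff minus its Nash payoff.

1

Backward induction with Labs Inc. moving first.
- Invest → Novax plays R2 (best of 6, 1, 9, 3, 3); Labs Inc. gets 2.
- Hold → Novax plays R1 (best of 1, 8, 0, 2, 5); Labs Inc. gets 3.
Labs Inc.'s induced payoffs are 2, 3, so Labs Inc. commits to Hold. Subgame-perfect outcome: (Hold, R1) with payoffs (3, 8).
Under simultaneous play:
Labs Inc.'s best replies: R0→Hold; R1→Invest; R2→Invest; R3→Invest; R4→Invest.
Novax's best replies: Invest→R2; Hold→R1.
The unique mutual best reply is (Invest, R2), giving (2, 9).
Labs Inc.'s commitment gain: 3 − 2 = 1.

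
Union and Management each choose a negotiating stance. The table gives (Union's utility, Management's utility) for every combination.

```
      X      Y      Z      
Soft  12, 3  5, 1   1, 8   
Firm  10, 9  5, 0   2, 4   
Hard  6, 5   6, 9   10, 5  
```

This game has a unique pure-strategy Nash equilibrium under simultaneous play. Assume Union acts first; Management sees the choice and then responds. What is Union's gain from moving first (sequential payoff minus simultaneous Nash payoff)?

4

Work backward from Management's decision.
- Soft: Management compares 3, 1, 8 and picks Z; Union would get 1.
- Firm: Management compares 9, 0, 4 and picks X; Union would get 10.
- Hard: Management compares 5, 9, 5 and picks Y; Union would get 6.
Union's induced payoffs are 1, 10, 6, so Union commits to Firm. Subgame-perfect outcome: (Firm, X) with payoffs (10, 9).
Under simultaneous play:
Union's best replies: X→Soft; Y→Hard; Z→Hard.
Management's best replies: Soft→Z; Firm→X; Hard→Y.
The unique mutual best reply is (Hard, Y), giving (6, 9).
Union's commitment gain: 10 − 6 = 4.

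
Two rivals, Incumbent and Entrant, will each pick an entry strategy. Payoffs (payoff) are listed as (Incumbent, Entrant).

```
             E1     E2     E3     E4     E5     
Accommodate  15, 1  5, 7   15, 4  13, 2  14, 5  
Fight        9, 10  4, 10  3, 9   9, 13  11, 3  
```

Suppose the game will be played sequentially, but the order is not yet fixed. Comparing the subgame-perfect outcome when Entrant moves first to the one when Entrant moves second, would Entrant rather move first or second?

second

If Incumbent leads: Entrant's best replies are Accommodate→E2, Fight→E4; Incumbent's induced payoffs 5, 9; outcome (Fight, E4), payoffs (9, 13).
If Entrant leads: Incumbent's best replies are E1→Accommodate, E2→Accommodate, E3→Accommodate, E4→Accommodate, E5→Accommodate; Entrant's induced payoffs 1, 7, 4, 2, 5; outcome (Accommodate, E2), payoffs (5, 7).
Entrant gets 7 moving first and 13 moving second, so Entrant prefers to move second.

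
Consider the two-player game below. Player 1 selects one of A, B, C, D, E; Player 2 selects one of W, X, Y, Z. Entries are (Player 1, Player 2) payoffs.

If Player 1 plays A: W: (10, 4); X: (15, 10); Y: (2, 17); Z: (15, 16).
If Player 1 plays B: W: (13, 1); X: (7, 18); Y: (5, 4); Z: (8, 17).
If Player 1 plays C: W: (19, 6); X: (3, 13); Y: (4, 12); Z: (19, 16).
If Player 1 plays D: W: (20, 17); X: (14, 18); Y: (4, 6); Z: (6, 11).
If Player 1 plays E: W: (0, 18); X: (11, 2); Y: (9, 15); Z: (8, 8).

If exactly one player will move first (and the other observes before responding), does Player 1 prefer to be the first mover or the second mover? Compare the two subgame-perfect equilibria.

If Player 1 leads: Player 2's best replies are A→Y, B→X, C→Z, D→X, E→W; Player 1's induced payoffs 2, 7, 19, 14, 0; outcome (C, Z), payoffs (19, 16).
If Player 2 leads: Player 1's best replies are W→D, X→A, Y→E, Z→C; Player 2's induced payoffs 17, 10, 15, 16; outcome (D, W), payoffs (20, 17).
Player 1 gets 19 moving first and 20 moving second, so Player 1 prefers to move second.

second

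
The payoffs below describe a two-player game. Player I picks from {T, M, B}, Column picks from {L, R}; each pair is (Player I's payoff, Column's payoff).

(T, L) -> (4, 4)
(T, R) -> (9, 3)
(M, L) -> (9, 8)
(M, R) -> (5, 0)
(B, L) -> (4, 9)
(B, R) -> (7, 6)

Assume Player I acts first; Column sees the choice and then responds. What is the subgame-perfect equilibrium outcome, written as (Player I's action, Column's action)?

(M, L)

Solve by backward induction (Player I leads).
- T: BR = L, leader payoff 4.
- M: BR = L, leader payoff 9.
- B: BR = L, leader payoff 4.
Player I's induced payoffs are 4, 9, 4, so Player I commits to M. Subgame-perfect outcome: (M, L) with payoffs (9, 8).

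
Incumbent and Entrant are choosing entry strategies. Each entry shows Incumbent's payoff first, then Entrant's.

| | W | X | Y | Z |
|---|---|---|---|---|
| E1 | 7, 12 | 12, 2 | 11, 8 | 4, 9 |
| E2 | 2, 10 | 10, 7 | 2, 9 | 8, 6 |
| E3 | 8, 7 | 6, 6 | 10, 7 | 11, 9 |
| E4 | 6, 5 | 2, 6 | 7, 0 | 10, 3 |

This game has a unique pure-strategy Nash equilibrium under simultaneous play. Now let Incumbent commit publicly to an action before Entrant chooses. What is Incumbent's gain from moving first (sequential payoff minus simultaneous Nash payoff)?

Work backward from Entrant's decision.
- E1: BR = W, leader payoff 7.
- E2: BR = W, leader payoff 2.
- E3: BR = Z, leader payoff 11.
- E4: BR = X, leader payoff 2.
Among 7, 2, 11, 2, the best is 11 at E3. Subgame-perfect outcome: (E3, Z) with payoffs (11, 9).
Under simultaneous play:
Incumbent's best replies: W→E3; X→E1; Y→E1; Z→E3.
Entrant's best replies: E1→W; E2→W; E3→Z; E4→X.
Only (E3, Z) has each player best-responding; Nash payoffs (11, 9).
Incumbent's commitment gain: 11 − 11 = 0.

0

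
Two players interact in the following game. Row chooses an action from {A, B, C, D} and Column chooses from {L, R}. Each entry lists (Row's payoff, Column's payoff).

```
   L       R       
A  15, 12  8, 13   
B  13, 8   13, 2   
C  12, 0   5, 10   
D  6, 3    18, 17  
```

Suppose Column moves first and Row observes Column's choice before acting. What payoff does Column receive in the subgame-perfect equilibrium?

Work backward from Row's decision.
- L: Row compares 15, 13, 12, 6 and picks A; Column would get 12.
- R: Row compares 8, 13, 5, 18 and picks D; Column would get 17.
Maximizing over 12, 17, Column chooses R. Subgame-perfect outcome: (D, R) with payoffs (18, 17).

17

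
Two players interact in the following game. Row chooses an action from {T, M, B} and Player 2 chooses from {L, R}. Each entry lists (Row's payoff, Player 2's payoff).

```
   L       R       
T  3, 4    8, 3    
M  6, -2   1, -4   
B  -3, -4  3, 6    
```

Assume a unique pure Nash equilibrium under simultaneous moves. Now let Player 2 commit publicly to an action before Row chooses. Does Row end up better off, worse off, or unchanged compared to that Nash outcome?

Row best-responds to each possible Player 2 move:
- L: BR = M, leader payoff -2.
- R: BR = T, leader payoff 3.
Among -2, 3, the best is 3 at R. Subgame-perfect outcome: (T, R) with payoffs (8, 3).
Under simultaneous play:
Row's best replies: L→M; R→T.
Player 2's best replies: T→L; M→L; B→R.
The unique mutual best reply is (M, L), giving (6, -2).
Row earns 8 sequentially versus 6 at the Nash outcome: better off.

better off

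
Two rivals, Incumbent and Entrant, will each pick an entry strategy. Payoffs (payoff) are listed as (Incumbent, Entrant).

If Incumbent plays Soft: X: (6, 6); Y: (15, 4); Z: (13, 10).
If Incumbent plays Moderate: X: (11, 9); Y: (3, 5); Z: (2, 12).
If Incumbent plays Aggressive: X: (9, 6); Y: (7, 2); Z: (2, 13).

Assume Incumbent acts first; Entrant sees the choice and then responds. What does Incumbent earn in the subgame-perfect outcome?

Entrant best-responds to each possible Incumbent move:
- Soft → Entrant plays Z (best of 6, 4, 10); Incumbent gets 13.
- Moderate → Entrant plays Z (best of 9, 5, 12); Incumbent gets 2.
- Aggressive → Entrant plays Z (best of 6, 2, 13); Incumbent gets 2.
Among 13, 2, 2, the best is 13 at Soft. Subgame-perfect outcome: (Soft, Z) with payoffs (13, 10).

13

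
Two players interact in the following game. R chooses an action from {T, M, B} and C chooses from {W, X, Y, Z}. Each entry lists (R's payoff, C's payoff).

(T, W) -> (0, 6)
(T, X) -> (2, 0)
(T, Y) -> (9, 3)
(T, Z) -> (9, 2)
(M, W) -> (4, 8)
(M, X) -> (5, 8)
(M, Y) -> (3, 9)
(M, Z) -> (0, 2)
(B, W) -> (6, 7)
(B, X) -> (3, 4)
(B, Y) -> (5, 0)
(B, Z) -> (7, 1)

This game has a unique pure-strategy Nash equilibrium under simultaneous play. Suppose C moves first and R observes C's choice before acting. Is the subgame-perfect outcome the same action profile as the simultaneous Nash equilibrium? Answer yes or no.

no

R best-responds to each possible C move:
- W → R plays B (best of 0, 4, 6); C gets 7.
- X → R plays M (best of 2, 5, 3); C gets 8.
- Y → R plays T (best of 9, 3, 5); C gets 3.
- Z → R plays T (best of 9, 0, 7); C gets 2.
Among 7, 8, 3, 2, the best is 8 at X. Subgame-perfect outcome: (M, X) with payoffs (5, 8).
Now find the simultaneous Nash equilibrium.
R's best replies: W→B; X→M; Y→T; Z→T.
C's best replies: T→W; M→Y; B→W.
Only (B, W) has each player best-responding; Nash payoffs (6, 7).
Sequential outcome (M, X) differs from the Nash profile (B, W).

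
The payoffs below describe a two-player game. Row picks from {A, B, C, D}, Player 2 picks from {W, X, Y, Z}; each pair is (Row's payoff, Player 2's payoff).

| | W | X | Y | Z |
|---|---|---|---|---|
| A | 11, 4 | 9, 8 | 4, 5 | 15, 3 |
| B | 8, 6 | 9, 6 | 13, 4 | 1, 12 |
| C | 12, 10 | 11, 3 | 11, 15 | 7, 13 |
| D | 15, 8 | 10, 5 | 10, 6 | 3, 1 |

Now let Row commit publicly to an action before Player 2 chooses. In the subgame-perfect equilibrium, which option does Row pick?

D

Solve by backward induction (Row leads).
- A: Player 2 compares 4, 8, 5, 3 and picks X; Row would get 9.
- B: Player 2 compares 6, 6, 4, 12 and picks Z; Row would get 1.
- C: Player 2 compares 10, 3, 15, 13 and picks Y; Row would get 11.
- D: Player 2 compares 8, 5, 6, 1 and picks W; Row would get 15.
Among 9, 1, 11, 15, the best is 15 at D. Subgame-perfect outcome: (D, W) with payoffs (15, 8).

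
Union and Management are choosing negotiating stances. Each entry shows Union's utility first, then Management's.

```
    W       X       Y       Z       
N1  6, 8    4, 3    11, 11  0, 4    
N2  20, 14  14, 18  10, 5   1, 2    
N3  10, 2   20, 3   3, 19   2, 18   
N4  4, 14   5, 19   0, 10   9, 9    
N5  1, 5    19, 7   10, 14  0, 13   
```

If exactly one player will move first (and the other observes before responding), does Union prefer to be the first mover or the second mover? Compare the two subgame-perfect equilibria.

second

If Union leads: Management's best replies are N1→Y, N2→X, N3→Y, N4→X, N5→Y; Union's induced payoffs 11, 14, 3, 5, 10; outcome (N2, X), payoffs (14, 18).
If Management leads: Union's best replies are W→N2, X→N3, Y→N1, Z→N4; Management's induced payoffs 14, 3, 11, 9; outcome (N2, W), payoffs (20, 14).
Union gets 14 moving first and 20 moving second, so Union prefers to move second.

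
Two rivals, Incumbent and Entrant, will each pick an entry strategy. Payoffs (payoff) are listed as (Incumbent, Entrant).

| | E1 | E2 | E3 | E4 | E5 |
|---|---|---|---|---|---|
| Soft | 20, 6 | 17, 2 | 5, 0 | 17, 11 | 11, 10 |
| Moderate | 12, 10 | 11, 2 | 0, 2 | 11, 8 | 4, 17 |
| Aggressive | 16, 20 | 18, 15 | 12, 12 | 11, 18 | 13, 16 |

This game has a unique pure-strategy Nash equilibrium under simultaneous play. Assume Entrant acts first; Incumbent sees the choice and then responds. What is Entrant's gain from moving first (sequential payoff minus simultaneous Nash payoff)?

5

Work backward from Incumbent's decision.
- E1: Incumbent compares 20, 12, 16 and picks Soft; Entrant would get 6.
- E2: Incumbent compares 17, 11, 18 and picks Aggressive; Entrant would get 15.
- E3: Incumbent compares 5, 0, 12 and picks Aggressive; Entrant would get 12.
- E4: Incumbent compares 17, 11, 11 and picks Soft; Entrant would get 11.
- E5: Incumbent compares 11, 4, 13 and picks Aggressive; Entrant would get 16.
Among 6, 15, 12, 11, 16, the best is 16 at E5. Subgame-perfect outcome: (Aggressive, E5) with payoffs (13, 16).
Now find the simultaneous Nash equilibrium.
Incumbent's best replies: E1→Soft; E2→Aggressive; E3→Aggressive; E4→Soft; E5→Aggressive.
Entrant's best replies: Soft→E4; Moderate→E5; Aggressive→E1.
Only (Soft, E4) has each player best-responding; Nash payoffs (17, 11).
Entrant's commitment gain: 16 − 11 = 5.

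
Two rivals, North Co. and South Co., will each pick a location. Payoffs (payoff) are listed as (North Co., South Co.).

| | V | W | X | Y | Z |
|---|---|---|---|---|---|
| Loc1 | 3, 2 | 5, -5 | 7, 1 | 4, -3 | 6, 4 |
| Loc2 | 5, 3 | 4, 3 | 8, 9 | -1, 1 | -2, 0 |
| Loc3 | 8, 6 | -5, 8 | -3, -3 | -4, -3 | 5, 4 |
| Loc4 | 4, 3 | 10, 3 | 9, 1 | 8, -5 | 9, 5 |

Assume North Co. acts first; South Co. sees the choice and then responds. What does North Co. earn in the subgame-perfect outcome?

South Co. best-responds to each possible North Co. move:
- Loc1: South Co. compares 2, -5, 1, -3, 4 and picks Z; North Co. would get 6.
- Loc2: South Co. compares 3, 3, 9, 1, 0 and picks X; North Co. would get 8.
- Loc3: South Co. compares 6, 8, -3, -3, 4 and picks W; North Co. would get -5.
- Loc4: South Co. compares 3, 3, 1, -5, 5 and picks Z; North Co. would get 9.
Among 6, 8, -5, 9, the best is 9 at Loc4. Subgame-perfect outcome: (Loc4, Z) with payoffs (9, 5).

9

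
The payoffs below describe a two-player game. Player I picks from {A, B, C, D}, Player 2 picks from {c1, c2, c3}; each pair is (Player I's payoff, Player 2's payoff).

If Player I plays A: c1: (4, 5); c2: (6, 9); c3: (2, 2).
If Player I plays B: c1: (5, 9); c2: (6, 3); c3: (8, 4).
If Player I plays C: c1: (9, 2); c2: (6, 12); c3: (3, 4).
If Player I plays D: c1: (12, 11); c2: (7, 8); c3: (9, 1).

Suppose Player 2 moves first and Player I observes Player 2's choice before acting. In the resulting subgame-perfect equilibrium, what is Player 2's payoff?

11

Player I best-responds to each possible Player 2 move:
- c1 → Player I plays D (best of 4, 5, 9, 12); Player 2 gets 11.
- c2 → Player I plays D (best of 6, 6, 6, 7); Player 2 gets 8.
- c3 → Player I plays D (best of 2, 8, 3, 9); Player 2 gets 1.
Maximizing over 11, 8, 1, Player 2 chooses c1. Subgame-perfect outcome: (D, c1) with payoffs (12, 11).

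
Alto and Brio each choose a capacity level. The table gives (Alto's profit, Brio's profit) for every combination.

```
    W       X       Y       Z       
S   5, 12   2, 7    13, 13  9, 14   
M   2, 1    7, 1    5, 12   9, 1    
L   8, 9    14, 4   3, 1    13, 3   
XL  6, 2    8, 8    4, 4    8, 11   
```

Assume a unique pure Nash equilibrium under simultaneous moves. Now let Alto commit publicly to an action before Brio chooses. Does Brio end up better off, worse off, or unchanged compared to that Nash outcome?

Backward induction with Alto moving first.
- S → Brio plays Z (best of 12, 7, 13, 14); Alto gets 9.
- M → Brio plays Y (best of 1, 1, 12, 1); Alto gets 5.
- L → Brio plays W (best of 9, 4, 1, 3); Alto gets 8.
- XL → Brio plays Z (best of 2, 8, 4, 11); Alto gets 8.
Alto's induced payoffs are 9, 5, 8, 8, so Alto commits to S. Subgame-perfect outcome: (S, Z) with payoffs (9, 14).
For the simultaneous game, intersect best replies.
Alto's best replies: W→L; X→L; Y→S; Z→L.
Brio's best replies: S→Z; M→Y; L→W; XL→Z.
Only (L, W) has each player best-responding; Nash payoffs (8, 9).
Brio earns 14 sequentially versus 9 at the Nash outcome: better off.

better off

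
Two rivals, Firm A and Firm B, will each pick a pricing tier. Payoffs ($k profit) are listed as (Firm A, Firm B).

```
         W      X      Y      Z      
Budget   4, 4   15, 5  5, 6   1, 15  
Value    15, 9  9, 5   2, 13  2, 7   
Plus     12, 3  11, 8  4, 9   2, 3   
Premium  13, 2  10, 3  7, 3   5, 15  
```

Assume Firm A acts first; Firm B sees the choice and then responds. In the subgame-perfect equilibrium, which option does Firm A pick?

Premium

Backward induction with Firm A moving first.
- Budget: BR = Z, leader payoff 1.
- Value: BR = Y, leader payoff 2.
- Plus: BR = Y, leader payoff 4.
- Premium: BR = Z, leader payoff 5.
Firm A's induced payoffs are 1, 2, 4, 5, so Firm A commits to Premium. Subgame-perfect outcome: (Premium, Z) with payoffs (5, 15).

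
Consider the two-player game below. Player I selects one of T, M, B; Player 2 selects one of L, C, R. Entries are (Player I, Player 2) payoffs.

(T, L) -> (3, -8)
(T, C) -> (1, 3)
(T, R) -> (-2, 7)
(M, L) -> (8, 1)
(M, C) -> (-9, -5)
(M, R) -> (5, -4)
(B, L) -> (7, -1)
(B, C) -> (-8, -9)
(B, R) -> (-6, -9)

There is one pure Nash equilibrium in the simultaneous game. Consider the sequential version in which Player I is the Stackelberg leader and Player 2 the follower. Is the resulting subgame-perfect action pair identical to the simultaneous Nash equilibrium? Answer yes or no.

Backward induction with Player I moving first.
- T: Player 2 compares -8, 3, 7 and picks R; Player I would get -2.
- M: Player 2 compares 1, -5, -4 and picks L; Player I would get 8.
- B: Player 2 compares -1, -9, -9 and picks L; Player I would get 7.
Among -2, 8, 7, the best is 8 at M. Subgame-perfect outcome: (M, L) with payoffs (8, 1).
Now find the simultaneous Nash equilibrium.
Player I's best replies: L→M; C→T; R→M.
Player 2's best replies: T→R; M→L; B→L.
The unique mutual best reply is (M, L), giving (8, 1).
Sequential outcome (M, L) coincides with the Nash profile (M, L).

yes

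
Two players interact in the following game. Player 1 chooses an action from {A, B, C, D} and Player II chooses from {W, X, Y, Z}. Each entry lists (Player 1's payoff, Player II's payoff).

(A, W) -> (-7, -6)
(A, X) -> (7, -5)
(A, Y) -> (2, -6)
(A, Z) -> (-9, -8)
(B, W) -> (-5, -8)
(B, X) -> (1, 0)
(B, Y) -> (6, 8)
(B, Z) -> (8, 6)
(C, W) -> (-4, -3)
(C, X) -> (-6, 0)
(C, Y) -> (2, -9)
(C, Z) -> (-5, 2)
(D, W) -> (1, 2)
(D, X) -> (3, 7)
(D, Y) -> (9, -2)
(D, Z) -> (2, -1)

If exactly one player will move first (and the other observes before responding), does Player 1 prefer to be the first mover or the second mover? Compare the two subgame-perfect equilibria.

If Player 1 leads: Player II's best replies are A→X, B→Y, C→Z, D→X; Player 1's induced payoffs 7, 6, -5, 3; outcome (A, X), payoffs (7, -5).
If Player II leads: Player 1's best replies are W→D, X→A, Y→D, Z→B; Player II's induced payoffs 2, -5, -2, 6; outcome (B, Z), payoffs (8, 6).
Player 1 gets 7 moving first and 8 moving second, so Player 1 prefers to move second.

second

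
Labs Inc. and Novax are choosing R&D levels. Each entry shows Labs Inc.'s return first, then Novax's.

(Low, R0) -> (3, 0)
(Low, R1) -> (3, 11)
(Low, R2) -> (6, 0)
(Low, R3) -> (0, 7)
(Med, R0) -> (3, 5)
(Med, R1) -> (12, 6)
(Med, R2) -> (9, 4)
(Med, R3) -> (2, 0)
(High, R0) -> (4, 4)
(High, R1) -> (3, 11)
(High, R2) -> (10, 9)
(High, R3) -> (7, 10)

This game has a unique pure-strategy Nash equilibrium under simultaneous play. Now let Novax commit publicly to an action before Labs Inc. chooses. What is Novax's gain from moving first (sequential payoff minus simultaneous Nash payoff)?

Labs Inc. best-responds to each possible Novax move:
- R0: Labs Inc. compares 3, 3, 4 and picks High; Novax would get 4.
- R1: Labs Inc. compares 3, 12, 3 and picks Med; Novax would get 6.
- R2: Labs Inc. compares 6, 9, 10 and picks High; Novax would get 9.
- R3: Labs Inc. compares 0, 2, 7 and picks High; Novax would get 10.
Novax's induced payoffs are 4, 6, 9, 10, so Novax commits to R3. Subgame-perfect outcome: (High, R3) with payoffs (7, 10).
Now find the simultaneous Nash equilibrium.
Labs Inc.'s best replies: R0→High; R1→Med; R2→High; R3→High.
Novax's best replies: Low→R1; Med→R1; High→R1.
The unique mutual best reply is (Med, R1), giving (12, 6).
Novax's commitment gain: 10 − 6 = 4.

4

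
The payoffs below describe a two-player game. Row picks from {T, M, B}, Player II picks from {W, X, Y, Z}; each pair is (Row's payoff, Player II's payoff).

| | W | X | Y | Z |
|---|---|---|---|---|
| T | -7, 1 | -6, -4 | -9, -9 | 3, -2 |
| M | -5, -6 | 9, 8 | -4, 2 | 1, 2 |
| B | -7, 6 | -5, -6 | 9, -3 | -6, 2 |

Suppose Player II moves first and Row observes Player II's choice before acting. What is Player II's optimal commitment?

Work backward from Row's decision.
- W: Row compares -7, -5, -7 and picks M; Player II would get -6.
- X: Row compares -6, 9, -5 and picks M; Player II would get 8.
- Y: Row compares -9, -4, 9 and picks B; Player II would get -3.
- Z: Row compares 3, 1, -6 and picks T; Player II would get -2.
Player II's induced payoffs are -6, 8, -3, -2, so Player II commits to X. Subgame-perfect outcome: (M, X) with payoffs (9, 8).

X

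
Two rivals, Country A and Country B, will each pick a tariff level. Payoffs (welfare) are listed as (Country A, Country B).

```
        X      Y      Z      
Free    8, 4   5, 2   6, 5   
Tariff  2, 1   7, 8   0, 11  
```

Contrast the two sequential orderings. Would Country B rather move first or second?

first

If Country A leads: Country B's best replies are Free→Z, Tariff→Z; Country A's induced payoffs 6, 0; outcome (Free, Z), payoffs (6, 5).
If Country B leads: Country A's best replies are X→Free, Y→Tariff, Z→Free; Country B's induced payoffs 4, 8, 5; outcome (Tariff, Y), payoffs (7, 8).
Country B gets 8 moving first and 5 moving second, so Country B prefers to move first.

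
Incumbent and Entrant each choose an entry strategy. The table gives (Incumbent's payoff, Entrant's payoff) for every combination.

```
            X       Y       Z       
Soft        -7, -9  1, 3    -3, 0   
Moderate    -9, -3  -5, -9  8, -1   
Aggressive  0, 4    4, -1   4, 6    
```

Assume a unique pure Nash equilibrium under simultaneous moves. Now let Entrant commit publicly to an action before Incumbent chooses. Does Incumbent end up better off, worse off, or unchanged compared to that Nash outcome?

worse off

Incumbent best-responds to each possible Entrant move:
- X: BR = Aggressive, leader payoff 4.
- Y: BR = Aggressive, leader payoff -1.
- Z: BR = Moderate, leader payoff -1.
Maximizing over 4, -1, -1, Entrant chooses X. Subgame-perfect outcome: (Aggressive, X) with payoffs (0, 4).
Now find the simultaneous Nash equilibrium.
Incumbent's best replies: X→Aggressive; Y→Aggressive; Z→Moderate.
Entrant's best replies: Soft→Y; Moderate→Z; Aggressive→Z.
Only (Moderate, Z) has each player best-responding; Nash payoffs (8, -1).
Incumbent earns 0 sequentially versus 8 at the Nash outcome: worse off.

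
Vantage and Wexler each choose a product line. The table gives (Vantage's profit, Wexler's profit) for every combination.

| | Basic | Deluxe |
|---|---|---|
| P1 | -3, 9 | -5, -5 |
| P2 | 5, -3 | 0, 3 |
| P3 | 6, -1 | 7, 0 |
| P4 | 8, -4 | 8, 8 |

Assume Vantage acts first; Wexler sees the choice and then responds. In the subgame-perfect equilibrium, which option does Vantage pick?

P4

Work backward from Wexler's decision.
- P1: Wexler compares 9, -5 and picks Basic; Vantage would get -3.
- P2: Wexler compares -3, 3 and picks Deluxe; Vantage would get 0.
- P3: Wexler compares -1, 0 and picks Deluxe; Vantage would get 7.
- P4: Wexler compares -4, 8 and picks Deluxe; Vantage would get 8.
Among -3, 0, 7, 8, the best is 8 at P4. Subgame-perfect outcome: (P4, Deluxe) with payoffs (8, 8).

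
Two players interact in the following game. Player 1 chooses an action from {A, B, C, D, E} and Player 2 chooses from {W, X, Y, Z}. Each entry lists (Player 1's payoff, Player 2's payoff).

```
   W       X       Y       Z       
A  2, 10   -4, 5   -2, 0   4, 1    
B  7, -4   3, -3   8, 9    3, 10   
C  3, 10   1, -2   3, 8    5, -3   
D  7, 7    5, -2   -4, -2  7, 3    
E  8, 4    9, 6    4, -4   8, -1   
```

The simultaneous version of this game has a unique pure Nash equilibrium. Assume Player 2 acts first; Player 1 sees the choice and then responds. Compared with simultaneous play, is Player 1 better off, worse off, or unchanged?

worse off

Backward induction with Player 2 moving first.
- W → Player 1 plays E (best of 2, 7, 3, 7, 8); Player 2 gets 4.
- X → Player 1 plays E (best of -4, 3, 1, 5, 9); Player 2 gets 6.
- Y → Player 1 plays B (best of -2, 8, 3, -4, 4); Player 2 gets 9.
- Z → Player 1 plays E (best of 4, 3, 5, 7, 8); Player 2 gets -1.
Among 4, 6, 9, -1, the best is 9 at Y. Subgame-perfect outcome: (B, Y) with payoffs (8, 9).
Now find the simultaneous Nash equilibrium.
Player 1's best replies: W→E; X→E; Y→B; Z→E.
Player 2's best replies: A→W; B→Z; C→W; D→W; E→X.
The unique mutual best reply is (E, X), giving (9, 6).
Player 1 earns 8 sequentially versus 9 at the Nash outcome: worse off.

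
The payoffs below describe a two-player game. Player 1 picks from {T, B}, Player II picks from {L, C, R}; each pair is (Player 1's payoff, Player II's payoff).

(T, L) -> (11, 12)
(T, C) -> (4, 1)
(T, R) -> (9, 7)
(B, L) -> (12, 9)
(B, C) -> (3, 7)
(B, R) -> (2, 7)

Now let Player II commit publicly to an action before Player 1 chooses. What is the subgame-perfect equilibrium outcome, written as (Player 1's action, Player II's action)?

(B, L)

Solve by backward induction (Player II leads).
- L: BR = B, leader payoff 9.
- C: BR = T, leader payoff 1.
- R: BR = T, leader payoff 7.
Maximizing over 9, 1, 7, Player II chooses L. Subgame-perfect outcome: (B, L) with payoffs (12, 9).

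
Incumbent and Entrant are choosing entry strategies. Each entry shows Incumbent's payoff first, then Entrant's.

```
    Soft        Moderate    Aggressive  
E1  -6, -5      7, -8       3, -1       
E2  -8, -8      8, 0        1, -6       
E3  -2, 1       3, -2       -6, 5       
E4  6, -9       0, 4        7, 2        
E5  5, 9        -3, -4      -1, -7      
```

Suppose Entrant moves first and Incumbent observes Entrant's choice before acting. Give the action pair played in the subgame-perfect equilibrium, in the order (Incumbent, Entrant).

Incumbent best-responds to each possible Entrant move:
- Soft: Incumbent compares -6, -8, -2, 6, 5 and picks E4; Entrant would get -9.
- Moderate: Incumbent compares 7, 8, 3, 0, -3 and picks E2; Entrant would get 0.
- Aggressive: Incumbent compares 3, 1, -6, 7, -1 and picks E4; Entrant would get 2.
Maximizing over -9, 0, 2, Entrant chooses Aggressive. Subgame-perfect outcome: (E4, Aggressive) with payoffs (7, 2).

(E4, Aggressive)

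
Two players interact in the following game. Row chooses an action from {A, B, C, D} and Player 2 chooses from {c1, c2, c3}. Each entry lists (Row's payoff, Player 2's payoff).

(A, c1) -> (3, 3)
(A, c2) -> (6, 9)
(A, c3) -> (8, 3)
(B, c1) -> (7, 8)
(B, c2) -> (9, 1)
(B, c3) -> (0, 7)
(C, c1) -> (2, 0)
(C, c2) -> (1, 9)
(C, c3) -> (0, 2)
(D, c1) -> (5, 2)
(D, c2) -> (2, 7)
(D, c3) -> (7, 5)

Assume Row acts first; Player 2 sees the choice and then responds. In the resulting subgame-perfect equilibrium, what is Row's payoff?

7

Backward induction with Row moving first.
- A → Player 2 plays c2 (best of 3, 9, 3); Row gets 6.
- B → Player 2 plays c1 (best of 8, 1, 7); Row gets 7.
- C → Player 2 plays c2 (best of 0, 9, 2); Row gets 1.
- D → Player 2 plays c2 (best of 2, 7, 5); Row gets 2.
Row's induced payoffs are 6, 7, 1, 2, so Row commits to B. Subgame-perfect outcome: (B, c1) with payoffs (7, 8).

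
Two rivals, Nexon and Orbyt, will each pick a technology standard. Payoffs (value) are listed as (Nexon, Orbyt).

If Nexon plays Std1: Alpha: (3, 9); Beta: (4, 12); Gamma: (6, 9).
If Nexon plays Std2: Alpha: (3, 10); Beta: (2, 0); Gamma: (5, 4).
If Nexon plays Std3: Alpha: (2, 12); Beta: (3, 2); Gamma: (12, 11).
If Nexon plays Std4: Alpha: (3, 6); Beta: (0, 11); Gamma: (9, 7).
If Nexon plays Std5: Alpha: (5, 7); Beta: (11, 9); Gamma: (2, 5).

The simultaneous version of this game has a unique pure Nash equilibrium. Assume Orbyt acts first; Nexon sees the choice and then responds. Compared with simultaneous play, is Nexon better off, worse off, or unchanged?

better off

Backward induction with Orbyt moving first.
- Alpha: Nexon compares 3, 3, 2, 3, 5 and picks Std5; Orbyt would get 7.
- Beta: Nexon compares 4, 2, 3, 0, 11 and picks Std5; Orbyt would get 9.
- Gamma: Nexon compares 6, 5, 12, 9, 2 and picks Std3; Orbyt would get 11.
Among 7, 9, 11, the best is 11 at Gamma. Subgame-perfect outcome: (Std3, Gamma) with payoffs (12, 11).
For the simultaneous game, intersect best replies.
Nexon's best replies: Alpha→Std5; Beta→Std5; Gamma→Std3.
Orbyt's best replies: Std1→Beta; Std2→Alpha; Std3→Alpha; Std4→Beta; Std5→Beta.
Only (Std5, Beta) has each player best-responding; Nash payoffs (11, 9).
Nexon earns 12 sequentially versus 11 at the Nash outcome: better off.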